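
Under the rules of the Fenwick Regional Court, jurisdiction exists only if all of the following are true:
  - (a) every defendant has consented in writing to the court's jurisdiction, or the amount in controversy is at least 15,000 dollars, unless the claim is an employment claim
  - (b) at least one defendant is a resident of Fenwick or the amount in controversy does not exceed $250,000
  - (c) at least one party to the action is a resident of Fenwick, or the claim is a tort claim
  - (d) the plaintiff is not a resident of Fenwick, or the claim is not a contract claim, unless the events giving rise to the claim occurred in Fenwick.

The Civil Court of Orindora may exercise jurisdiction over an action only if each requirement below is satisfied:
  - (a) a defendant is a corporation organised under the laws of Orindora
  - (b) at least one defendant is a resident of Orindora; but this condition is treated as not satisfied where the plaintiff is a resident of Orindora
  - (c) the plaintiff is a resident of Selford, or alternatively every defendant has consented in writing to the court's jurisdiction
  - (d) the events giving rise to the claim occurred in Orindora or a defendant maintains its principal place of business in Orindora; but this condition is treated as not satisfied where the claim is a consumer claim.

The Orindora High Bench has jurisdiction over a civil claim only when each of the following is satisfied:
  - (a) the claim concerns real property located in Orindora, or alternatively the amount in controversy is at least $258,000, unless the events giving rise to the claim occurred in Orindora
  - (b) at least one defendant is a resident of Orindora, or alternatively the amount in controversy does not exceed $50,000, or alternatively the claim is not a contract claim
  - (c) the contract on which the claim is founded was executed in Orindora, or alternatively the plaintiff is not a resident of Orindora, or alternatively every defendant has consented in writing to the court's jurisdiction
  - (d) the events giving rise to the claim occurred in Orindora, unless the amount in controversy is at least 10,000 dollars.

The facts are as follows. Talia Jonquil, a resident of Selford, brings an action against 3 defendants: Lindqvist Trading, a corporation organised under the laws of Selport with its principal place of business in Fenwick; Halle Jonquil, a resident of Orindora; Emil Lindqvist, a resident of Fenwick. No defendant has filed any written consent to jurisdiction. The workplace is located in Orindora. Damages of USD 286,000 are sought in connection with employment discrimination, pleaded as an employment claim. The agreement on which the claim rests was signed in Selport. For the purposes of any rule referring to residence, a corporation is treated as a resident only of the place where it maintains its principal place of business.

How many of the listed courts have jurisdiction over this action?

The Fenwick Regional Court:
  (a) The amount in controversy is $286,000, which meets the $15,000 floor — that alternative is enough. Satisfied.
  (b) Lindqvist Trading resides in Fenwick — that alternative is enough. Condition met.
  (c) Lindqvist Trading resides in Fenwick, so this disjunct is met. Met.
  (d) The plaintiff resides in Selford, which is not Fenwick, which satisfies one of the alternatives. Condition met.
  → All conditions met; jurisdiction exists.
The Civil Court of Orindora:
  (a) The corporate defendant(s) are organised in Selport, not Orindora. Not met.
  (b) Halle Jonquil resides in Orindora. And the carve-out is inapplicable — the plaintiff resides in Selford, not Orindora. Met.
  (c) The plaintiff resides in Selford — that alternative is enough. Satisfied.
  (d) The operative events occurred in Orindora — that alternative is enough. The exception is not triggered, since the claim is an employment claim, not a consumer claim. Met.
  → No jurisdiction.
The Orindora High Bench:
  (a) The amount in controversy is $286,000, which meets the $258,000 floor, so this disjunct is met. Satisfied.
  (b) Halle Jonquil resides in Orindora, so this disjunct is met. Met.
  (c) The plaintiff resides in Selford, which is not Orindora, so this disjunct is met. Met.
  (d) The operative events occurred in Orindora. Satisfied.
  → All conditions met; jurisdiction exists.
Courts with jurisdiction: the Fenwick Regional Court, the Orindora High Bench — 2 in total.

2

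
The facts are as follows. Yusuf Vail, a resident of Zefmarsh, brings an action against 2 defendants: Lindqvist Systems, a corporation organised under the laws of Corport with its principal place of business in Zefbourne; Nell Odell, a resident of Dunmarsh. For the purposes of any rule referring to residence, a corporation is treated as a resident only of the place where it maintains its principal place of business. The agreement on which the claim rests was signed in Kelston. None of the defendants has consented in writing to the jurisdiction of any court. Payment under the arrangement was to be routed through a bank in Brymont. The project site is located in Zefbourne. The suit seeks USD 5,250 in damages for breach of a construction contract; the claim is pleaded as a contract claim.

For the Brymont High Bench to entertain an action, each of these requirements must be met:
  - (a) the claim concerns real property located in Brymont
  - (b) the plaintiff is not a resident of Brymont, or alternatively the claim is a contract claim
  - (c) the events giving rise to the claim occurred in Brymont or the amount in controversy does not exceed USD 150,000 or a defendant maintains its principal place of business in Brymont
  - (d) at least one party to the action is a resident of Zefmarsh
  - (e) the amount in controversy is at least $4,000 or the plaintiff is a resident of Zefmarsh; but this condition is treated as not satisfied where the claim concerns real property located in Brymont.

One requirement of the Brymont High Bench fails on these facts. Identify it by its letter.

(a)

The Brymont High Bench:
  (a) The claim does not concern real property. Not satisfied.
  (b) The plaintiff resides in Zefmarsh, which is not Brymont, so one alternative holds. Met.
  (c) The amount in controversy is $5,250, within the 150,000 dollars ceiling, so this disjunct is met. Condition met.
  (d) Yusuf Vail resides in Zefmarsh. Satisfied.
  (e) The amount in controversy is USD 5,250, which meets the 4,000 dollars floor, which satisfies one of the alternatives. And the carve-out is inapplicable — the claim does not concern real property. Satisfied.
Only condition (a) fails.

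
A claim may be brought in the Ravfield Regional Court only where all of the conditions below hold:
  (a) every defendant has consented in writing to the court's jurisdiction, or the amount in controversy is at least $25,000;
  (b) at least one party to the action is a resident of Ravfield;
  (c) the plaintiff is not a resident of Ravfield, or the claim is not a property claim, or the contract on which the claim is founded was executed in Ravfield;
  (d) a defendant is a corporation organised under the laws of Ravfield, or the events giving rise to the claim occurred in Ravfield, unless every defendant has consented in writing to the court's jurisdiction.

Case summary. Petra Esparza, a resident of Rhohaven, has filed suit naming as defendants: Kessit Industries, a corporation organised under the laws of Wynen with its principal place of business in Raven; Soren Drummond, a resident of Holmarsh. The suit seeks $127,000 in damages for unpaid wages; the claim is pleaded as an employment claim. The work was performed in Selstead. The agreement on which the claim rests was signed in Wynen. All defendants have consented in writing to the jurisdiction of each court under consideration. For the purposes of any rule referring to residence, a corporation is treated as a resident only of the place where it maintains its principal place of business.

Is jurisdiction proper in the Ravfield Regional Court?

The Ravfield Regional Court:
  (a) Every defendant has filed written consent — that alternative is enough. Condition met.
  (b) No party resides in Ravfield. Not satisfied.
  (c) The plaintiff resides in Rhohaven, which is not Ravfield — that alternative is enough. Satisfied.
  (d) The corporate defendant(s) are organised in Wynen, not Ravfield; the operative events occurred in Selstead, not Ravfield — every alternative fails. But every defendant has filed written consent, and the 'unless' clause therefore excuses the requirement. Satisfied.
  → No jurisdiction.

No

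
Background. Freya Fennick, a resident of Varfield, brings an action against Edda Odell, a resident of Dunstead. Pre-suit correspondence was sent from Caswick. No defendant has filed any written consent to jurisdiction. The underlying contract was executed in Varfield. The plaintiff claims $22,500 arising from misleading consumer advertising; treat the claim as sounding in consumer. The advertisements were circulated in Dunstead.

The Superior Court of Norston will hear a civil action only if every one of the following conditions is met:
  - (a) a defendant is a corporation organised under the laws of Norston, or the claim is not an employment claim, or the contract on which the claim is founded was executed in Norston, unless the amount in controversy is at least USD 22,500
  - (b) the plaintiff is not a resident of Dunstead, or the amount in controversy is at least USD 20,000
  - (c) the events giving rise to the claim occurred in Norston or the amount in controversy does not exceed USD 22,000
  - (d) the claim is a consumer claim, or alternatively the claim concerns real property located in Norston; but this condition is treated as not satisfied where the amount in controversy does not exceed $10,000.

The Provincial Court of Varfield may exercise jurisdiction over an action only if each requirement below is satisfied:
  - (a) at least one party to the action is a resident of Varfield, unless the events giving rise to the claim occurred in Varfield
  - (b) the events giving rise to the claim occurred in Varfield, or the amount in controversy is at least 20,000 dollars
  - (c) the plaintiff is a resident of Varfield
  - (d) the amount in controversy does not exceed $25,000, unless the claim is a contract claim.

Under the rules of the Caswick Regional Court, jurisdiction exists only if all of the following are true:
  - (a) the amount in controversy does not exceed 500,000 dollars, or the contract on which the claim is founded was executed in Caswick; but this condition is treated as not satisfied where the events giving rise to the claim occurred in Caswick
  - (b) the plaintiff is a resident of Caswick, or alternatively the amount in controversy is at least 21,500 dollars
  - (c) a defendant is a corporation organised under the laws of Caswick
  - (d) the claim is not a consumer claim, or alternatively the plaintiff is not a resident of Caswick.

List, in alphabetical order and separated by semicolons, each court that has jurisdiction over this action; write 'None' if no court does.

the Provincial Court of Varfield

The Superior Court of Norston:
  (a) The claim is a consumer claim, not an employment claim — that alternative is enough. Met.
  (b) The plaintiff resides in Varfield, which is not Dunstead — that alternative is enough. Satisfied.
  (c) The operative events occurred in Dunstead, not Norston; the amount in controversy is 22,500 dollars, above the $22,000 ceiling — none of the alternatives is met. Not met.
  (d) The claim is a consumer claim, so this disjunct is met. The carve-out does not apply: the amount in controversy is 22,500 dollars, above the USD 10,000 ceiling. Met.
  → At least one condition fails; no jurisdiction.
The Provincial Court of Varfield:
  (a) Freya Fennick resides in Varfield. Condition met.
  (b) The amount in controversy is 22,500 dollars, which meets the $20,000 floor, which satisfies one of the alternatives. Condition met.
  (c) The plaintiff resides in Varfield. Satisfied.
  (d) The amount in controversy is USD 22,500, within the USD 25,000 ceiling. Condition met.
  → Jurisdiction lies.
The Caswick Regional Court:
  (a) The amount in controversy is 22,500 dollars, within the $500,000 ceiling, so this disjunct is met. The exception is not triggered, since the operative events occurred in Dunstead, not Caswick. Condition met.
  (b) The amount in controversy is $22,500, which meets the USD 21,500 floor — that alternative is enough. Condition met.
  (c) No defendant is a corporation. Not satisfied.
  (d) The plaintiff resides in Varfield, which is not Caswick, so one alternative holds. Satisfied.
  → Not every requirement is met — no jurisdiction.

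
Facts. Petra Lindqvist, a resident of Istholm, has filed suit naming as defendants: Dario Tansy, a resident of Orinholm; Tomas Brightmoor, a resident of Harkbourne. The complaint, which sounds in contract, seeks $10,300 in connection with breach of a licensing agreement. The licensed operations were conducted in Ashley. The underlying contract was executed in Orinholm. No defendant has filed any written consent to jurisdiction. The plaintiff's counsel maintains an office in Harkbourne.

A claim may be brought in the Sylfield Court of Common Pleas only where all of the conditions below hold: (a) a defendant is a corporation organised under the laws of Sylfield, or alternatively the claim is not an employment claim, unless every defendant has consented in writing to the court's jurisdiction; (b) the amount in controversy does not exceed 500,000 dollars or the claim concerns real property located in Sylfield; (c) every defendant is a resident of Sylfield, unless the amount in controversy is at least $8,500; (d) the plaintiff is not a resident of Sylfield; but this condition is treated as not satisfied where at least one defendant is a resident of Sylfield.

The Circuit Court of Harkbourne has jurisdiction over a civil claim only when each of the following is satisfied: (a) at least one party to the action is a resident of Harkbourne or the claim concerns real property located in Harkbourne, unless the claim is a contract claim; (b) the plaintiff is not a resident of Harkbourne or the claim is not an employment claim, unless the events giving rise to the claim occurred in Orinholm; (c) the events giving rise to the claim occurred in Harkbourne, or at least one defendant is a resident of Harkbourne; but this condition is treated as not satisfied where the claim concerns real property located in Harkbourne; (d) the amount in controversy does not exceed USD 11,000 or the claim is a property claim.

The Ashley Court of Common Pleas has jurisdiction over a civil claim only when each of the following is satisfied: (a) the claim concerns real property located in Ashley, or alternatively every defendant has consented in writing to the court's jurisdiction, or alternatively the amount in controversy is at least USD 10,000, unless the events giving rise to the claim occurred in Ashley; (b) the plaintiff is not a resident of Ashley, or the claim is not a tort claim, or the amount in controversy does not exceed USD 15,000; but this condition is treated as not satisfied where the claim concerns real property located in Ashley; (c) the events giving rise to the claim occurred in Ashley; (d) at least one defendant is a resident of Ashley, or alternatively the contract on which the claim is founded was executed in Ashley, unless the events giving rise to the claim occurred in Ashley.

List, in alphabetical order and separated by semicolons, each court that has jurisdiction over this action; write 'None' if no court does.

the Ashley Court of Common Pleas; the Circuit Court of Harkbourne; the Sylfield Court of Common Pleas

The Sylfield Court of Common Pleas:
  (a) The claim is a contract claim, not an employment claim — that alternative is enough. Satisfied.
  (b) The amount in controversy is $10,300, within the $500,000 ceiling — that alternative is enough. Condition met.
  (c) The defendants reside as follows — Dario Tansy in Orinholm, Tomas Brightmoor in Harkbourne — not all in Sylfield. But the amount in controversy is $10,300, which meets the 8,500 dollars floor, and the 'unless' clause therefore excuses the requirement. Satisfied.
  (d) The plaintiff resides in Istholm, which is not Sylfield. The carve-out does not apply: no defendant resides in Sylfield (they reside in Orinholm, Harkbourne). Satisfied.
  → Jurisdiction lies.
The Circuit Court of Harkbourne:
  (a) Tomas Brightmoor resides in Harkbourne, which satisfies one of the alternatives. Condition met.
  (b) The plaintiff resides in Istholm, which is not Harkbourne, so this disjunct is met. Satisfied.
  (c) Tomas Brightmoor resides in Harkbourne — that alternative is enough. The exception is not triggered, since the claim does not concern real property. Met.
  (d) The amount in controversy is 10,300 dollars, within the 11,000 dollars ceiling, so one alternative holds. Satisfied.
  → All conditions met; jurisdiction exists.
The Ashley Court of Common Pleas:
  (a) The amount in controversy is 10,300 dollars, which meets the $10,000 floor, which satisfies one of the alternatives. Condition met.
  (b) The plaintiff resides in Istholm, which is not Ashley, so one alternative holds. And the carve-out is inapplicable — the claim does not concern real property. Condition met.
  (c) The operative events occurred in Ashley. Condition met.
  (d) No defendant resides in Ashley (they reside in Orinholm, Harkbourne); the contract was executed in Orinholm, not Ashley — every alternative fails. However, the operative events occurred in Ashley, so the 'unless' proviso supplies this condition. Condition met.
  → All conditions met; jurisdiction exists.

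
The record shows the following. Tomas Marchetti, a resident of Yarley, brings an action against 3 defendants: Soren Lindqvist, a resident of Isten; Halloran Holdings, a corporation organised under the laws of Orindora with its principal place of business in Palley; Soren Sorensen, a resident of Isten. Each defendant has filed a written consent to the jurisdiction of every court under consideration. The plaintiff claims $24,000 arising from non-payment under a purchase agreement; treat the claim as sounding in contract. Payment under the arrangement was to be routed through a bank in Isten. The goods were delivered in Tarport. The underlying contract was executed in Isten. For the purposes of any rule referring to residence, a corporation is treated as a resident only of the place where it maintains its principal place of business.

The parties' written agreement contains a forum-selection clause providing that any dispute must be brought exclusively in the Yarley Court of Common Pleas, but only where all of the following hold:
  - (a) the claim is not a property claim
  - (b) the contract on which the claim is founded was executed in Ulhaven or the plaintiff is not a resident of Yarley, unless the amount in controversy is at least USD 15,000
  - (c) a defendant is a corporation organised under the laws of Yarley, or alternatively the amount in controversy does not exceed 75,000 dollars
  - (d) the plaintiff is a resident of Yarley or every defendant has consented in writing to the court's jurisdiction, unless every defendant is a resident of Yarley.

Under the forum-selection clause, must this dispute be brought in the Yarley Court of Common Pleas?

The Yarley Court of Common Pleas:
  (a) The claim is a contract claim, not a property claim. Met.
  (b) The contract was executed in Isten, not Ulhaven; the plaintiff resides in Yarley — no alternative holds. However, the amount in controversy is USD 24,000, which meets the USD 15,000 floor, so the 'unless' proviso supplies this condition. Satisfied.
  (c) The amount in controversy is $24,000, within the $75,000 ceiling, so this disjunct is met. Condition met.
  (d) The plaintiff resides in Yarley — that alternative is enough. Met.
  → Forum clause is triggered.

Yes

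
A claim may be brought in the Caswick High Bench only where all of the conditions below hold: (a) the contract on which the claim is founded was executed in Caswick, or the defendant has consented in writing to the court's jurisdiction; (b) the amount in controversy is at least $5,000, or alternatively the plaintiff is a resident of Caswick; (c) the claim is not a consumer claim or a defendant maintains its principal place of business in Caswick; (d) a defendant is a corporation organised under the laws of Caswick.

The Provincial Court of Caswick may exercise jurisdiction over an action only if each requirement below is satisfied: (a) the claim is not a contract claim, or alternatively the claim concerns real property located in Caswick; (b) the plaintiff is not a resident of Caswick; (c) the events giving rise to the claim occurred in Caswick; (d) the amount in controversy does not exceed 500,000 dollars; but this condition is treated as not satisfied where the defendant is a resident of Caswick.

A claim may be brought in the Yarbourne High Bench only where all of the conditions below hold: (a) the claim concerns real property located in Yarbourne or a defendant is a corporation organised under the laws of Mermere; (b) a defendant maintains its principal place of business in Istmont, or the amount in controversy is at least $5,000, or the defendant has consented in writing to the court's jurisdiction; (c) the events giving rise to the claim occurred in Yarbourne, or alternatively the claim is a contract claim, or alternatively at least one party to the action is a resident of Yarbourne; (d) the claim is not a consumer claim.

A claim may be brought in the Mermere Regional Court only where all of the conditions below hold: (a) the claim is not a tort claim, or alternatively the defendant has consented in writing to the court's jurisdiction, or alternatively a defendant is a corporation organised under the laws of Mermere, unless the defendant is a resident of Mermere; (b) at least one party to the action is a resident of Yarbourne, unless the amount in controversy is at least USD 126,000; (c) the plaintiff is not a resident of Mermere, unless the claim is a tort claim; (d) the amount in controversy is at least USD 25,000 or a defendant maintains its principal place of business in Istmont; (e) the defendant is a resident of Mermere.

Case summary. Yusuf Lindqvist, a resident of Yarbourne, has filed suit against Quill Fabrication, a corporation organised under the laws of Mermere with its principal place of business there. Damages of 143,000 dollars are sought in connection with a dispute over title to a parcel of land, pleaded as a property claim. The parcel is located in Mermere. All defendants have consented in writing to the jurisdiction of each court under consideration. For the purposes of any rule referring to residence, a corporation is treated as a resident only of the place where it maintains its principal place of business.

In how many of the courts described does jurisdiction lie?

The Caswick High Bench:
  (a) Every defendant has filed written consent, so this disjunct is met. Condition met.
  (b) The amount in controversy is USD 143,000, which meets the USD 5,000 floor, so this disjunct is met. Met.
  (c) The claim is a property claim, not a consumer claim, so one alternative holds. Condition met.
  (d) The corporate defendant(s) are organised in Mermere, not Caswick. Condition not met.
  → No jurisdiction.
The Provincial Court of Caswick:
  (a) The claim is a property claim, not a contract claim, which satisfies one of the alternatives. Met.
  (b) The plaintiff resides in Yarbourne, which is not Caswick. Met.
  (c) The operative events occurred in Mermere, not Caswick. Condition not met.
  (d) The amount in controversy is $143,000, within the $500,000 ceiling. The exception is not triggered, since the defendant resides in Mermere, not Caswick. Satisfied.
  → No jurisdiction.
The Yarbourne High Bench:
  (a) Quill Fabrication is organised under the laws of Mermere, so this disjunct is met. Met.
  (b) The amount in controversy is $143,000, which meets the USD 5,000 floor — that alternative is enough. Condition met.
  (c) Yusuf Lindqvist resides in Yarbourne — that alternative is enough. Satisfied.
  (d) The claim is a property claim, not a consumer claim. Satisfied.
  → Jurisdiction lies.
The Mermere Regional Court:
  (a) The claim is a property claim, not a tort claim, so this disjunct is met. Condition met.
  (b) Yusuf Lindqvist resides in Yarbourne. Met.
  (c) The plaintiff resides in Yarbourne, which is not Mermere. Satisfied.
  (d) The amount in controversy is $143,000, which meets the 25,000 dollars floor, so this disjunct is met. Satisfied.
  (e) The defendant resides in Mermere. Met.
  → Every requirement is satisfied — jurisdiction.
Courts with jurisdiction: the Yarbourne High Bench, the Mermere Regional Court — 2 in total.

2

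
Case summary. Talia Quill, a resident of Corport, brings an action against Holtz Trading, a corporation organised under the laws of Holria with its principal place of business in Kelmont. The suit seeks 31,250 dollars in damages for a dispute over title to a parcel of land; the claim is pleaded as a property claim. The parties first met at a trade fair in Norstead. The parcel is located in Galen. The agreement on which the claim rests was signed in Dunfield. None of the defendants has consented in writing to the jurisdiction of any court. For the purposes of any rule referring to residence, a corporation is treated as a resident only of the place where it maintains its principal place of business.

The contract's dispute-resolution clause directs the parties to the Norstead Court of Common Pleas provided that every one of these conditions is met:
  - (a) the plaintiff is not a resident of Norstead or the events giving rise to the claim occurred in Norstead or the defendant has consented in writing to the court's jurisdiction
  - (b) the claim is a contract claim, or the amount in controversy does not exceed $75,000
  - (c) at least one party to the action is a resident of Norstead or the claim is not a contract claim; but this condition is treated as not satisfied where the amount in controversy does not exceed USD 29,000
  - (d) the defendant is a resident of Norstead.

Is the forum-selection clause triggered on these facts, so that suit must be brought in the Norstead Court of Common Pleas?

No

The Norstead Court of Common Pleas:
  (a) The plaintiff resides in Corport, which is not Norstead, so this disjunct is met. Satisfied.
  (b) The amount in controversy is USD 31,250, within the USD 75,000 ceiling, which satisfies one of the alternatives. Satisfied.
  (c) The claim is a property claim, not a contract claim, so this disjunct is met. And the carve-out is inapplicable — the amount in controversy is $31,250, above the USD 29,000 ceiling. Met.
  (d) The defendant resides in Kelmont, not Norstead. Not met.
  → Forum clause is not triggered.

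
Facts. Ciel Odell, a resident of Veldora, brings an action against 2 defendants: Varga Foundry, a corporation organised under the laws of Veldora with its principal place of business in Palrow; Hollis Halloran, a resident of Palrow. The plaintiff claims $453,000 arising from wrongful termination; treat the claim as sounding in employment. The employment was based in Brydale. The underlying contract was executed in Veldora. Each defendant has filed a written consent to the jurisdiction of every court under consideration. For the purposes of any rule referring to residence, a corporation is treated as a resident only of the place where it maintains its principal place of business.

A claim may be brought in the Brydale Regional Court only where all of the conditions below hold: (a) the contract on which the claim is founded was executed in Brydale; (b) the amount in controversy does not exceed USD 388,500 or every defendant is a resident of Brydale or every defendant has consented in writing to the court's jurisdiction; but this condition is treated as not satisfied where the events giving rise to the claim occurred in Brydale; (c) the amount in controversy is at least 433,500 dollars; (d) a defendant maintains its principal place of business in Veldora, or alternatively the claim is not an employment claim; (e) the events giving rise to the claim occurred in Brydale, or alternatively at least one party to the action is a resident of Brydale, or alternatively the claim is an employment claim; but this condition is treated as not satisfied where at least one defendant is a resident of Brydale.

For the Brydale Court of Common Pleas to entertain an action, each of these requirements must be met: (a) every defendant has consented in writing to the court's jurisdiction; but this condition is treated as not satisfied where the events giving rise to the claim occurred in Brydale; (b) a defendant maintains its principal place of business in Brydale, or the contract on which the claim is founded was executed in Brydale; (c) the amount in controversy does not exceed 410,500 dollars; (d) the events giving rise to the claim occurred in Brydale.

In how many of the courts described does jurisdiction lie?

The Brydale Regional Court:
  (a) The contract was executed in Veldora, not Brydale. Not met.
  (b) Every defendant has filed written consent, which satisfies one of the alternatives. But the carve-out bites: the operative events occurred in Brydale. Condition not met.
  (c) The amount in controversy is $453,000, which meets the $433,500 floor. Met.
  (d) The corporate defendant(s) have their principal place of business in Palrow, not Veldora; the claim is an employment claim — no alternative holds. Fails.
  (e) The operative events occurred in Brydale, so this disjunct is met. And the carve-out is inapplicable — no defendant resides in Brydale (they reside in Palrow, Palrow). Met.
  → At least one condition fails; no jurisdiction.
The Brydale Court of Common Pleas:
  (a) Every defendant has filed written consent. But the operative events occurred in Brydale, triggering the carve-out and defeating this condition. Fails.
  (b) The corporate defendant(s) have their principal place of business in Palrow, not Brydale; the contract was executed in Veldora, not Brydale — no alternative holds. Condition not met.
  (c) The amount in controversy is USD 453,000, above the USD 410,500 ceiling. Fails.
  (d) The operative events occurred in Brydale. Met.
  → Not every requirement is met — no jurisdiction.
No court satisfies all of its conditions.

0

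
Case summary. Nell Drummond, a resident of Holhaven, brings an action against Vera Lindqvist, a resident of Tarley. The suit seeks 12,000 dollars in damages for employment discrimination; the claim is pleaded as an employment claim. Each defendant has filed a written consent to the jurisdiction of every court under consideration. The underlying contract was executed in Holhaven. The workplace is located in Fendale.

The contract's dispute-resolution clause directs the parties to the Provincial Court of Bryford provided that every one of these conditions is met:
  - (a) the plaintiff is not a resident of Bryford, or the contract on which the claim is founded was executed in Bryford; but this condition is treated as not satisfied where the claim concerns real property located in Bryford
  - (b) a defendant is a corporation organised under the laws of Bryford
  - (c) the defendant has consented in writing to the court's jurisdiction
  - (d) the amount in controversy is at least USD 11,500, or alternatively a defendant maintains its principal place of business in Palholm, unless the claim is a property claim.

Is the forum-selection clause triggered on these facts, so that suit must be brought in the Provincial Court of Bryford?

No

The Provincial Court of Bryford:
  (a) The plaintiff resides in Holhaven, which is not Bryford, which satisfies one of the alternatives. The exception is not triggered, since the claim does not concern real property. Condition met.
  (b) No defendant is a corporation. Condition not met.
  (c) Every defendant has filed written consent. Satisfied.
  (d) The amount in controversy is $12,000, which meets the 11,500 dollars floor — that alternative is enough. Satisfied.
  → The clause does not apply.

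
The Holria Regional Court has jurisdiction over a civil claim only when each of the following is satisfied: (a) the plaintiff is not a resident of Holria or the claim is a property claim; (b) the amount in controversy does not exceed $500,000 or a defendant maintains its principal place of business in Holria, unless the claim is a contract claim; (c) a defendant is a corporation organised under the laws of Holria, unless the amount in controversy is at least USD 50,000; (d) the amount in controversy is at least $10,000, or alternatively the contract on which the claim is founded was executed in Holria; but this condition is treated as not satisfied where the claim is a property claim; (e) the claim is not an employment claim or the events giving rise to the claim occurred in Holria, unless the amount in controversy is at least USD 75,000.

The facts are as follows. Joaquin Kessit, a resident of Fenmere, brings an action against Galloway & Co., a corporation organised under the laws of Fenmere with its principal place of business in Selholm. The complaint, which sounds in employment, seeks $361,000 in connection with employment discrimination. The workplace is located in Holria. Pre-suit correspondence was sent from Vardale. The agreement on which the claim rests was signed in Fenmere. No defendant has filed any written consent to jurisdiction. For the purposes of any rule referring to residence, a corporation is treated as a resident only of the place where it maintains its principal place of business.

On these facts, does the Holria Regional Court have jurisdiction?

Yes

The Holria Regional Court:
  (a) The plaintiff resides in Fenmere, which is not Holria, so one alternative holds. Met.
  (b) The amount in controversy is $361,000, within the 500,000 dollars ceiling, so this disjunct is met. Condition met.
  (c) The corporate defendant(s) are organised in Fenmere, not Holria. But the amount in controversy is USD 361,000, which meets the $50,000 floor, and the 'unless' clause therefore excuses the requirement. Condition met.
  (d) The amount in controversy is USD 361,000, which meets the USD 10,000 floor, which satisfies one of the alternatives. The carve-out does not apply: the claim is an employment claim, not a property claim. Satisfied.
  (e) The operative events occurred in Holria, which satisfies one of the alternatives. Satisfied.
  → The court has jurisdiction.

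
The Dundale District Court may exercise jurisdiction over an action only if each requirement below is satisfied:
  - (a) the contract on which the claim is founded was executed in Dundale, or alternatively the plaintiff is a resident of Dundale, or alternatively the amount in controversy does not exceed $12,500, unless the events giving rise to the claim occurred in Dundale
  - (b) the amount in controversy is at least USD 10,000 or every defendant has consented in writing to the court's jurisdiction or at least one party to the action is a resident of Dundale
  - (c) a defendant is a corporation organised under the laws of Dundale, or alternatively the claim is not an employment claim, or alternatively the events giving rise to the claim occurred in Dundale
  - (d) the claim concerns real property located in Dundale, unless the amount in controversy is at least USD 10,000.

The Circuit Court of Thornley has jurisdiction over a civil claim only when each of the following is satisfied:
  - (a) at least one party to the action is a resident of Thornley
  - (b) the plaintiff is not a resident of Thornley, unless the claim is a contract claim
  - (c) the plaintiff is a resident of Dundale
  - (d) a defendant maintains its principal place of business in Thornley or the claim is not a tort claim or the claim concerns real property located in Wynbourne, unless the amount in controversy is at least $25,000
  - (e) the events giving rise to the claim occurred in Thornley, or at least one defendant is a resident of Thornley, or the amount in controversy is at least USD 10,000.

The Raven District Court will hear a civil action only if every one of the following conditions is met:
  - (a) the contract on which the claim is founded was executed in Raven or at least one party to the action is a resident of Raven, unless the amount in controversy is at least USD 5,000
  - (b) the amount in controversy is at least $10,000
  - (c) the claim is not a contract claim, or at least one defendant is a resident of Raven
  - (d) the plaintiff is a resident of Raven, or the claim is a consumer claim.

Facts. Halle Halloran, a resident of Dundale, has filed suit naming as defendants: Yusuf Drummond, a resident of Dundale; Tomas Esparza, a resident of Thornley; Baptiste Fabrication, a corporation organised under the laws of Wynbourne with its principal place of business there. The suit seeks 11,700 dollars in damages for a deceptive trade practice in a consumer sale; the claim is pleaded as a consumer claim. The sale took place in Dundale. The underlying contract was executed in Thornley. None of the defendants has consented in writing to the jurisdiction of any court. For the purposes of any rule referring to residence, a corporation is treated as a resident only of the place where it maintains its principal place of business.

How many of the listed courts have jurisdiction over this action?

The Dundale District Court:
  (a) The plaintiff resides in Dundale, which satisfies one of the alternatives. Satisfied.
  (b) The amount in controversy is $11,700, which meets the USD 10,000 floor, so one alternative holds. Met.
  (c) The claim is a consumer claim, not an employment claim, so one alternative holds. Condition met.
  (d) The claim does not concern real property. But the amount in controversy is 11,700 dollars, which meets the 10,000 dollars floor, and the 'unless' clause therefore excuses the requirement. Satisfied.
  → All conditions met; jurisdiction exists.
The Circuit Court of Thornley:
  (a) Tomas Esparza resides in Thornley. Satisfied.
  (b) The plaintiff resides in Dundale, which is not Thornley. Satisfied.
  (c) The plaintiff resides in Dundale. Met.
  (d) The claim is a consumer claim, not a tort claim, so this disjunct is met. Condition met.
  (e) Tomas Esparza resides in Thornley — that alternative is enough. Satisfied.
  → Jurisdiction lies.
The Raven District Court:
  (a) The contract was executed in Thornley, not Raven; no party resides in Raven — none of the alternatives is met. However, the amount in controversy is USD 11,700, which meets the USD 5,000 floor, so the 'unless' proviso supplies this condition. Met.
  (b) The amount in controversy is $11,700, which meets the 10,000 dollars floor. Condition met.
  (c) The claim is a consumer claim, not a contract claim, so this disjunct is met. Satisfied.
  (d) The claim is a consumer claim, so one alternative holds. Condition met.
  → The court has jurisdiction.
Courts with jurisdiction: the Dundale District Court, the Circuit Court of Thornley, the Raven District Court — 3 in total.

3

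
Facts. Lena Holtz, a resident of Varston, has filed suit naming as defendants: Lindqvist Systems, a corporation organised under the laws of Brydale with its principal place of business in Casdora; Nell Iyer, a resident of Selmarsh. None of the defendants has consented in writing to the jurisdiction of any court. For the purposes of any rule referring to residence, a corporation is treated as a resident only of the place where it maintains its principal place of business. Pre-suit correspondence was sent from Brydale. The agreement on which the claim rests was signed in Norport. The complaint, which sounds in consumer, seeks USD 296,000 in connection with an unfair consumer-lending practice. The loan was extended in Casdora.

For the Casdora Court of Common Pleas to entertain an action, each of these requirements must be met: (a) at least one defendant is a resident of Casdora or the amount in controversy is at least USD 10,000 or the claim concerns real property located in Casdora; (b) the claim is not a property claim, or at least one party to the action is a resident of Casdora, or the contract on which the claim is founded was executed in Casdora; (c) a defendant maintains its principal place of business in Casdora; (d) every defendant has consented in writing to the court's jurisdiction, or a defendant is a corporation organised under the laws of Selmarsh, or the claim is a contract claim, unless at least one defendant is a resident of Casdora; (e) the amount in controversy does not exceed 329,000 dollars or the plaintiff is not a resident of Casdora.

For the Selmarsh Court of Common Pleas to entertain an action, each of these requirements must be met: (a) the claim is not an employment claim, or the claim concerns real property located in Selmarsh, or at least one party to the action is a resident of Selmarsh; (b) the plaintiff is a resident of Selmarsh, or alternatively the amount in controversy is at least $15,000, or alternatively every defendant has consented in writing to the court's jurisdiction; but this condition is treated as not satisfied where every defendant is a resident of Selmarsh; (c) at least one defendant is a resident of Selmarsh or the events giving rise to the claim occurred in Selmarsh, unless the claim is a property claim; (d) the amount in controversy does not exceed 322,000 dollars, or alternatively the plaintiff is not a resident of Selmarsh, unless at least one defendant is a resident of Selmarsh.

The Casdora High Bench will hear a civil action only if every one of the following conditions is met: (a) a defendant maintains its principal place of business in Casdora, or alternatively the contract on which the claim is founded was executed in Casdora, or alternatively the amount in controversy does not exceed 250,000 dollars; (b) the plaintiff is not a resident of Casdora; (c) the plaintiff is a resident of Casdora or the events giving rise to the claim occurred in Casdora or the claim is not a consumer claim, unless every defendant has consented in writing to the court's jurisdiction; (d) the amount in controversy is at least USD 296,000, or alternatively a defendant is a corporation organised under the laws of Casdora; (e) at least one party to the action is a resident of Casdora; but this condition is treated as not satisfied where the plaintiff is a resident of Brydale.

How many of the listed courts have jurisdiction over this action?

3

The Casdora Court of Common Pleas:
  (a) Lindqvist Systems resides in Casdora, so one alternative holds. Satisfied.
  (b) The claim is a consumer claim, not a property claim — that alternative is enough. Met.
  (c) Lindqvist Systems has its principal place of business in Casdora. Met.
  (d) No such written consent has been filed; the corporate defendant(s) are organised in Brydale, not Selmarsh; the claim is a consumer claim, not a contract claim — none of the alternatives is met. But Lindqvist Systems resides in Casdora, and the 'unless' clause therefore excuses the requirement. Condition met.
  (e) The amount in controversy is USD 296,000, within the 329,000 dollars ceiling, so this disjunct is met. Satisfied.
  → Jurisdiction lies.
The Selmarsh Court of Common Pleas:
  (a) The claim is a consumer claim, not an employment claim, so one alternative holds. Satisfied.
  (b) The amount in controversy is USD 296,000, which meets the 15,000 dollars floor, which satisfies one of the alternatives. And the carve-out is inapplicable — the defendants reside as follows — Lindqvist Systems in Casdora, Nell Iyer in Selmarsh — not all in Selmarsh. Satisfied.
  (c) Nell Iyer resides in Selmarsh, which satisfies one of the alternatives. Satisfied.
  (d) The amount in controversy is 296,000 dollars, within the USD 322,000 ceiling — that alternative is enough. Satisfied.
  → Jurisdiction lies.
The Casdora High Bench:
  (a) Lindqvist Systems has its principal place of business in Casdora, which satisfies one of the alternatives. Satisfied.
  (b) The plaintiff resides in Varston, which is not Casdora. Met.
  (c) The operative events occurred in Casdora — that alternative is enough. Condition met.
  (d) The amount in controversy is 296,000 dollars, which meets the $296,000 floor, so one alternative holds. Satisfied.
  (e) Lindqvist Systems resides in Casdora. The carve-out does not apply: the plaintiff resides in Varston, not Brydale. Condition met.
  → Every requirement is satisfied — jurisdiction.
Courts with jurisdiction: the Casdora Court of Common Pleas, the Selmarsh Court of Common Pleas, the Casdora High Bench — 3 in total.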